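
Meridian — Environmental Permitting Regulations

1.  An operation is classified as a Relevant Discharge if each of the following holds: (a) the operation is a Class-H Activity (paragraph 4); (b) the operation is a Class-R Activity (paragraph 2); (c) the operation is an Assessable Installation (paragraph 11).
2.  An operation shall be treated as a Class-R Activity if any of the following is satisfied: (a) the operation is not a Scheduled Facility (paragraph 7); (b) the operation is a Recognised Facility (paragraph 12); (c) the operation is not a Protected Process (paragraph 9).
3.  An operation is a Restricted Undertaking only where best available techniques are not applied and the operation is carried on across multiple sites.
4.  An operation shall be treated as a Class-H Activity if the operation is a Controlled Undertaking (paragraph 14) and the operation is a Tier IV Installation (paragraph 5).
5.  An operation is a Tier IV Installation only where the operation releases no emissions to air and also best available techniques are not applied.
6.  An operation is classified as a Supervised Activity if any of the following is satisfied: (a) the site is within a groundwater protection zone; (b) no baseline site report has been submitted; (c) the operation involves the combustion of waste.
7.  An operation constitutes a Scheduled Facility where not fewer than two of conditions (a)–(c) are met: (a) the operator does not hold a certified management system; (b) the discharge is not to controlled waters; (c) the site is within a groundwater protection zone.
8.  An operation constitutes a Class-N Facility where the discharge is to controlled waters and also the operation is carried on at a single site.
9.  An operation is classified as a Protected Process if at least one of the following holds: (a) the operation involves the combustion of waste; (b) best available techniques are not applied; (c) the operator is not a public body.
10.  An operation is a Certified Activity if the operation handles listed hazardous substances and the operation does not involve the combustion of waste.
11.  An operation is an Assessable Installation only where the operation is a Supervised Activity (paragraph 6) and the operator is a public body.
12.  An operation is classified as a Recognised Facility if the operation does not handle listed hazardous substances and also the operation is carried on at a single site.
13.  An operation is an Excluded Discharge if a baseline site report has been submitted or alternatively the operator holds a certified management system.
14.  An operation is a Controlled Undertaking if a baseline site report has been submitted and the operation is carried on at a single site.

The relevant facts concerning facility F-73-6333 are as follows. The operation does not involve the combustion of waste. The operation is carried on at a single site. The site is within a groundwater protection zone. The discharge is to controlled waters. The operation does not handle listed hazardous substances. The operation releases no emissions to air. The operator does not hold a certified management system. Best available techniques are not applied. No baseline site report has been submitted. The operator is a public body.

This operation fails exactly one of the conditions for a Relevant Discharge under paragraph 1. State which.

paragraph 14 — Controlled Undertaking: [a baseline site report has been submitted? no] AND [the operation is carried on at a single site? yes] → not satisfied.
paragraph 5 — Tier IV Installation: [the operation releases no emissions to air? yes] AND [best available techniques are not applied? yes] → satisfied.
paragraph 4 — Class-H Activity: [Controlled Undertaking (paragraph 14)? no] AND [Tier IV Installation (paragraph 5)? yes] → not satisfied.
paragraph 7 — Scheduled Facility: the operator does not hold a certified management system? yes; the discharge is not to controlled waters? no; the site is within a groundwater protection zone? yes — 2 of 3 hold (need ≥2) → satisfied.
paragraph 12 — Recognised Facility: [the operation does not handle listed hazardous substances? yes] AND [the operation is carried on at a single site? yes] → satisfied.
paragraph 9 — Protected Process: [the operation involves the combustion of waste? no] OR [best available techniques are not applied? yes] OR [the operator is not a public body? no] → satisfied.
paragraph 2 — Class-R Activity: [not a Scheduled Facility (paragraph 7)? no] OR [Recognised Facility (paragraph 12)? yes] OR [not a Protected Process (paragraph 9)? no] → satisfied.
paragraph 6 — Supervised Activity: [the site is within a groundwater protection zone? yes] OR [no baseline site report has been submitted? yes] OR [the operation involves the combustion of waste? no] → satisfied.
paragraph 11 — Assessable Installation: [Supervised Activity (paragraph 6)? yes] AND [the operator is a public body? yes] → satisfied.
paragraph 1 — Relevant Discharge: [Class-H Activity (paragraph 4)? no] AND [Class-R Activity (paragraph 2)? yes] AND [Assessable Installation (paragraph 11)? yes] → not satisfied.

Class-H Activity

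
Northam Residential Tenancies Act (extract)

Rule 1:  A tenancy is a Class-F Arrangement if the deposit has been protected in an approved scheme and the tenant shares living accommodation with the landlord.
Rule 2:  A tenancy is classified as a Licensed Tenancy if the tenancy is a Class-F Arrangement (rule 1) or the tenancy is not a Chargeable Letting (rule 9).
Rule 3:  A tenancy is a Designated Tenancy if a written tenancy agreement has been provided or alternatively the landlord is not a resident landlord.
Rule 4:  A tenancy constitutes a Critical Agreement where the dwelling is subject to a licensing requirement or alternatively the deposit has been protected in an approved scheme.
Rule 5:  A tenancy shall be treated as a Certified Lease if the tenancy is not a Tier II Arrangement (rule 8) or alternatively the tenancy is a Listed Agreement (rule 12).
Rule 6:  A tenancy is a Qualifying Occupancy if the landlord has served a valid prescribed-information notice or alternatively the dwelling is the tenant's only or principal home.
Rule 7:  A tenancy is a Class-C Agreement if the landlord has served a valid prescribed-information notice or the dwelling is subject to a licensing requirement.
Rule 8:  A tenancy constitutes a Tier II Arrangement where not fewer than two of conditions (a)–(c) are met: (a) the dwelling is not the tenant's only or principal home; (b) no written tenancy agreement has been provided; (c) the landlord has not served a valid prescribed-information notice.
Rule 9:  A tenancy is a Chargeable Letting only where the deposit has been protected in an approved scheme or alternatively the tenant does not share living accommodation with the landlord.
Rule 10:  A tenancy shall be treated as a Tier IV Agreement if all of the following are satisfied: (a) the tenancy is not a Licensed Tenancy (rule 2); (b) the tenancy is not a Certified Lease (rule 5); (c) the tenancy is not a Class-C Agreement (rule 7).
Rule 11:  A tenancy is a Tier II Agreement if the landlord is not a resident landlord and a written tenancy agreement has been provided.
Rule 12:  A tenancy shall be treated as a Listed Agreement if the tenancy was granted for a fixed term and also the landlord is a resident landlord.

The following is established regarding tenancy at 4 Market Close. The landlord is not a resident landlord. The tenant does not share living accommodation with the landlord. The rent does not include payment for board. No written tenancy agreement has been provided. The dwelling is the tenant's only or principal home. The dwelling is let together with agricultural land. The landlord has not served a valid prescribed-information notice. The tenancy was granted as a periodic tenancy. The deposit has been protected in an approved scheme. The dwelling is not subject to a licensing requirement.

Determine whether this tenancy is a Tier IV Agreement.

Yes

Under rule 1: the deposit has been protected in an approved scheme? yes; and the tenant shares living accommodation with the landlord? no. So the tenancy is not a Class-F Arrangement.
Under rule 9: the deposit has been protected in an approved scheme? yes; or the tenant does not share living accommodation with the landlord? yes. So the tenancy is a Chargeable Letting.
Under rule 2: Class-F Arrangement (rule 1)? no; or not a Chargeable Letting (rule 9)? no. So the tenancy is not a Licensed Tenancy.
Under rule 8: the dwelling is not the tenant's only or principal home? no; no written tenancy agreement has been provided? yes; the landlord has not served a valid prescribed-information notice? yes — 2 of 3 hold (need ≥2) → satisfied.
Under rule 12: the tenancy was granted for a fixed term? no; and the landlord is a resident landlord? no. So the tenancy is not a Listed Agreement.
Under rule 5: not a Tier II Arrangement (rule 8)? no; or Listed Agreement (rule 12)? no. So the tenancy is not a Certified Lease.
Under rule 7: the landlord has served a valid prescribed-information notice? no; or the dwelling is subject to a licensing requirement? no. So the tenancy is not a Class-C Agreement.
Under rule 10: not a Licensed Tenancy (rule 2)? yes; and not a Certified Lease (rule 5)? yes; and not a Class-C Agreement (rule 7)? yes. So the tenancy is a Tier IV Agreement.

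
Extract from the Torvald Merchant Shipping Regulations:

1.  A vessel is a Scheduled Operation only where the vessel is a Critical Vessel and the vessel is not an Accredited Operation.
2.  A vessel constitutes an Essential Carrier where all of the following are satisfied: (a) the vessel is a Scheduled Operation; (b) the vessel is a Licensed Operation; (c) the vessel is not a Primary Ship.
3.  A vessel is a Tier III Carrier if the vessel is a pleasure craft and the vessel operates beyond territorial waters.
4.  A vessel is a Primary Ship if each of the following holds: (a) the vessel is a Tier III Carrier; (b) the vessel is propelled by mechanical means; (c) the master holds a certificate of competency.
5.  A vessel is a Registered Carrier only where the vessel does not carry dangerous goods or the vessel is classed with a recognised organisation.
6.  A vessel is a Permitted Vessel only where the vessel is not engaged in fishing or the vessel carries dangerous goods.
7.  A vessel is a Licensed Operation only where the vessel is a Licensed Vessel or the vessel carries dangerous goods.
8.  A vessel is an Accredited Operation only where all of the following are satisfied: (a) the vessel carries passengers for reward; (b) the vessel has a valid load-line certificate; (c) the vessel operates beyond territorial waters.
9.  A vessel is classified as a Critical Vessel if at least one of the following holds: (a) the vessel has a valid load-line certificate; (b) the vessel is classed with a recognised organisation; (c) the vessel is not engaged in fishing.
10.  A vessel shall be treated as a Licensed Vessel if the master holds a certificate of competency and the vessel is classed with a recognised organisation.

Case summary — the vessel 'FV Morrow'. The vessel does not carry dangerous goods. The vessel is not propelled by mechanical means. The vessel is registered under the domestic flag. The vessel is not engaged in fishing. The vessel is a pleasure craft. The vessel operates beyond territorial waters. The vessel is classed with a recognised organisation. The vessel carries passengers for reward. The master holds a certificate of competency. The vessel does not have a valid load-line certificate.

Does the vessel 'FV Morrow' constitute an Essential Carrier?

paragraph 9 — Critical Vessel: [the vessel has a valid load-line certificate? no] OR [the vessel is classed with a recognised organisation? yes] OR [the vessel is not engaged in fishing? yes] → satisfied.
paragraph 8 — Accredited Operation: [the vessel carries passengers for reward? yes] AND [the vessel has a valid load-line certificate? no] AND [the vessel operates beyond territorial waters? yes] → not satisfied.
paragraph 1 — Scheduled Operation: [Critical Vessel (paragraph 9)? yes] AND [not an Accredited Operation (paragraph 8)? yes] → satisfied.
paragraph 10 — Licensed Vessel: [the master holds a certificate of competency? yes] AND [the vessel is classed with a recognised organisation? yes] → satisfied.
paragraph 7 — Licensed Operation: [Licensed Vessel (paragraph 10)? yes] OR [the vessel carries dangerous goods? no] → satisfied.
paragraph 3 — Tier III Carrier: [the vessel is a pleasure craft? yes] AND [the vessel operates beyond territorial waters? yes] → satisfied.
paragraph 4 — Primary Ship: [Tier III Carrier (paragraph 3)? yes] AND [the vessel is propelled by mechanical means? no] AND [the master holds a certificate of competency? yes] → not satisfied.
paragraph 2 — Essential Carrier: [Scheduled Operation (paragraph 1)? yes] AND [Licensed Operation (paragraph 7)? yes] AND [not a Primary Ship (paragraph 4)? yes] → satisfied.

Yes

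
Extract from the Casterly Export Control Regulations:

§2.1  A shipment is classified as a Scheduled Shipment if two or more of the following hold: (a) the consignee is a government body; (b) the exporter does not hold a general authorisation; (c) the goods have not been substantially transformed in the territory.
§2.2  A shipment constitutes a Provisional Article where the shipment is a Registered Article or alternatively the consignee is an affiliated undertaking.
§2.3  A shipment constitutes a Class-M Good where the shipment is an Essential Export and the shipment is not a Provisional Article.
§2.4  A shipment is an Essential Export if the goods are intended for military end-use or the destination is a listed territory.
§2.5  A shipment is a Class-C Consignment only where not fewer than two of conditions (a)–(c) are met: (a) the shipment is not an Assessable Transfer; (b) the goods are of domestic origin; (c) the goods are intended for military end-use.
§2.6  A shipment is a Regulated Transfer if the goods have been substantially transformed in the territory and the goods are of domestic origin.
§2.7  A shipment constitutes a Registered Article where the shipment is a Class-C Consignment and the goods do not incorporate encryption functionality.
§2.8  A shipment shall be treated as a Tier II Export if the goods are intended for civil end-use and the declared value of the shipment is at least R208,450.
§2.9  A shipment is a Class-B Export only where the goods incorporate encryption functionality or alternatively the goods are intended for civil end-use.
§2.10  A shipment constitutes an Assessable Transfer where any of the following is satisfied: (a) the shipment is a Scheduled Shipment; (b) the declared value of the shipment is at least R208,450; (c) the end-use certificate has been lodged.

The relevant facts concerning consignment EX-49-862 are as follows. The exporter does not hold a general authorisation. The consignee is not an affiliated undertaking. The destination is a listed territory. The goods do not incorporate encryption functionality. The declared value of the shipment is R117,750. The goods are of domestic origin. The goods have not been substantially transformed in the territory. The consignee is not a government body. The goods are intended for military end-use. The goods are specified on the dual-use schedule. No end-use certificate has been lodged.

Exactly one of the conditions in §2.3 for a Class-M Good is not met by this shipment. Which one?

§2.4 — Essential Export: [the goods are intended for military end-use? yes] OR [the destination is a listed territory? yes] → satisfied.
§2.1 — Scheduled Shipment: the consignee is a government body? no; the exporter does not hold a general authorisation? yes; the goods have not been substantially transformed in the territory? yes — 2 of 3 hold (need ≥2) → satisfied.
§2.10 — Assessable Transfer: [Scheduled Shipment (§2.1)? yes] OR [declared value of the shipment: R117,750 ≥ R208,450? no] OR [the end-use certificate has been lodged? no] → satisfied.
§2.5 — Class-C Consignment: not an Assessable Transfer (§2.10)? no; the goods are of domestic origin? yes; the goods are intended for military end-use? yes — 2 of 3 hold (need ≥2) → satisfied.
§2.7 — Registered Article: [Class-C Consignment (§2.5)? yes] AND [the goods do not incorporate encryption functionality? yes] → satisfied.
§2.2 — Provisional Article: [Registered Article (§2.7)? yes] OR [the consignee is an affiliated undertaking? no] → satisfied.
§2.3 — Class-M Good: [Essential Export (§2.4)? yes] AND [not a Provisional Article (§2.2)? no] → not satisfied.

Provisional Article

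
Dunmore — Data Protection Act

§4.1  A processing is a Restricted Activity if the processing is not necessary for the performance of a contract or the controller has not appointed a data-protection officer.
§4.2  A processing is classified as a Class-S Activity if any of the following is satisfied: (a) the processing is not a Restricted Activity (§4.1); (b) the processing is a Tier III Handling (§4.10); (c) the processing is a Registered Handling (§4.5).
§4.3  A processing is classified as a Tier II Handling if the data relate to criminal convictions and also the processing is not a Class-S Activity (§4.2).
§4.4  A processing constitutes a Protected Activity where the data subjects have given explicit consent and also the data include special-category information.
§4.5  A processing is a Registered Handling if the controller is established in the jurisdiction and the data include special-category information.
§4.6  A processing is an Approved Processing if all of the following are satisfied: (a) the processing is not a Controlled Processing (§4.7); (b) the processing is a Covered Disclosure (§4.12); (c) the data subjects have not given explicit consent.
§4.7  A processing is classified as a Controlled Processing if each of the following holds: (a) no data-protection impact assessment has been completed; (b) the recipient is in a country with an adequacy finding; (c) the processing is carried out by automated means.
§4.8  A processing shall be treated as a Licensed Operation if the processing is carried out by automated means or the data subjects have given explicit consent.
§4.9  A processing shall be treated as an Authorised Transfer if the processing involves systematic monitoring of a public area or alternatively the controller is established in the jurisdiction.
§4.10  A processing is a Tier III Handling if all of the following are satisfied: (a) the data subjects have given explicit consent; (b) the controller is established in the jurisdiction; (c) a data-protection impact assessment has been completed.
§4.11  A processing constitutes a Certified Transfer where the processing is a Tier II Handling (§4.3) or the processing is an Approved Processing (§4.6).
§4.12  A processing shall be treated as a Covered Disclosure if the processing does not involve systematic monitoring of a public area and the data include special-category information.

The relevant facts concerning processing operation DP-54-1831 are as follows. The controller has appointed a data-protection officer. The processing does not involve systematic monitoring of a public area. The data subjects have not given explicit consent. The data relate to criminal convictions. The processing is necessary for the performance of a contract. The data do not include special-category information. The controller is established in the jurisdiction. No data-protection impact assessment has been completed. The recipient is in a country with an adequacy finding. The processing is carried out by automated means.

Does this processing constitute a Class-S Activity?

§4.1 — Restricted Activity: [the processing is not necessary for the performance of a contract? no] OR [the controller has not appointed a data-protection officer? no] → not satisfied.
§4.10 — Tier III Handling: [the data subjects have given explicit consent? no] AND [the controller is established in the jurisdiction? yes] AND [a data-protection impact assessment has been completed? no] → not satisfied.
§4.5 — Registered Handling: [the controller is established in the jurisdiction? yes] AND [the data include special-category information? no] → not satisfied.
§4.2 — Class-S Activity: [not a Restricted Activity (§4.1)? yes] OR [Tier III Handling (§4.10)? no] OR [Registered Handling (§4.5)? no] → satisfied.

Yes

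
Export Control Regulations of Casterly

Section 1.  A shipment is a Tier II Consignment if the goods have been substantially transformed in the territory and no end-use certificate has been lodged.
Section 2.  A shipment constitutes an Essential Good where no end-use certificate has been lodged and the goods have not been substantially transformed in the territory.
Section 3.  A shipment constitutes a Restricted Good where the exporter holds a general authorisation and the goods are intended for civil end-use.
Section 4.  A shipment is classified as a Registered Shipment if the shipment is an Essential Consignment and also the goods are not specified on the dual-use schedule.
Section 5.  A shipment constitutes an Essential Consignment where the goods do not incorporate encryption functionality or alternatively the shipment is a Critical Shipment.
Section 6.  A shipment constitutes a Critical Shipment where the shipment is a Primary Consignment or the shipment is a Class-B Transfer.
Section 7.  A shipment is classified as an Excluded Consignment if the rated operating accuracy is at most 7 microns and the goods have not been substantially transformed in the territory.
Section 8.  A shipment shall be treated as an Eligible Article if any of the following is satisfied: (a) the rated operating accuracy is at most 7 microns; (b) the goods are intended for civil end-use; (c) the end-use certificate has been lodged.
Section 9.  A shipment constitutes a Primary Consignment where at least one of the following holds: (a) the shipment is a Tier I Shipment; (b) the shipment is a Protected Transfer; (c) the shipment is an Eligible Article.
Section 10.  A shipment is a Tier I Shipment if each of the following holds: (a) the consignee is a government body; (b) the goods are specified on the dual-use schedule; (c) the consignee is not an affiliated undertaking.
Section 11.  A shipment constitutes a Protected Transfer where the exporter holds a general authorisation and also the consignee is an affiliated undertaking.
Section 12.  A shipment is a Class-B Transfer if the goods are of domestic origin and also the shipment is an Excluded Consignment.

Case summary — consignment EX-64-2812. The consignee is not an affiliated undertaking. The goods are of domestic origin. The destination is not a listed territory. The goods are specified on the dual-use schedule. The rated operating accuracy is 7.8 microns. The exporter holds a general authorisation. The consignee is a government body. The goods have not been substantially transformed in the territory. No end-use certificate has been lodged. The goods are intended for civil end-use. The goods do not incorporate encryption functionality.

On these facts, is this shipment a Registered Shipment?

section 10 — Tier I Shipment: [the consignee is a government body? yes] AND [the goods are specified on the dual-use schedule? yes] AND [the consignee is not an affiliated undertaking? yes] → satisfied.
section 11 — Protected Transfer: [the exporter holds a general authorisation? yes] AND [the consignee is an affiliated undertaking? no] → not satisfied.
section 8 — Eligible Article: [rated operating accuracy: 7.8 microns ≤ 7 microns? no] OR [the goods are intended for civil end-use? yes] OR [the end-use certificate has been lodged? no] → satisfied.
section 9 — Primary Consignment: [Tier I Shipment (section 10)? yes] OR [Protected Transfer (section 11)? no] OR [Eligible Article (section 8)? yes] → satisfied.
section 7 — Excluded Consignment: [rated operating accuracy: 7.8 microns ≤ 7 microns? no] AND [the goods have not been substantially transformed in the territory? yes] → not satisfied.
section 12 — Class-B Transfer: [the goods are of domestic origin? yes] AND [Excluded Consignment (section 7)? no] → not satisfied.
section 6 — Critical Shipment: [Primary Consignment (section 9)? yes] OR [Class-B Transfer (section 12)? no] → satisfied.
section 5 — Essential Consignment: [the goods do not incorporate encryption functionality? yes] OR [Critical Shipment (section 6)? yes] → satisfied.
section 4 — Registered Shipment: [Essential Consignment (section 5)? yes] AND [the goods are not specified on the dual-use schedule? no] → not satisfied.

No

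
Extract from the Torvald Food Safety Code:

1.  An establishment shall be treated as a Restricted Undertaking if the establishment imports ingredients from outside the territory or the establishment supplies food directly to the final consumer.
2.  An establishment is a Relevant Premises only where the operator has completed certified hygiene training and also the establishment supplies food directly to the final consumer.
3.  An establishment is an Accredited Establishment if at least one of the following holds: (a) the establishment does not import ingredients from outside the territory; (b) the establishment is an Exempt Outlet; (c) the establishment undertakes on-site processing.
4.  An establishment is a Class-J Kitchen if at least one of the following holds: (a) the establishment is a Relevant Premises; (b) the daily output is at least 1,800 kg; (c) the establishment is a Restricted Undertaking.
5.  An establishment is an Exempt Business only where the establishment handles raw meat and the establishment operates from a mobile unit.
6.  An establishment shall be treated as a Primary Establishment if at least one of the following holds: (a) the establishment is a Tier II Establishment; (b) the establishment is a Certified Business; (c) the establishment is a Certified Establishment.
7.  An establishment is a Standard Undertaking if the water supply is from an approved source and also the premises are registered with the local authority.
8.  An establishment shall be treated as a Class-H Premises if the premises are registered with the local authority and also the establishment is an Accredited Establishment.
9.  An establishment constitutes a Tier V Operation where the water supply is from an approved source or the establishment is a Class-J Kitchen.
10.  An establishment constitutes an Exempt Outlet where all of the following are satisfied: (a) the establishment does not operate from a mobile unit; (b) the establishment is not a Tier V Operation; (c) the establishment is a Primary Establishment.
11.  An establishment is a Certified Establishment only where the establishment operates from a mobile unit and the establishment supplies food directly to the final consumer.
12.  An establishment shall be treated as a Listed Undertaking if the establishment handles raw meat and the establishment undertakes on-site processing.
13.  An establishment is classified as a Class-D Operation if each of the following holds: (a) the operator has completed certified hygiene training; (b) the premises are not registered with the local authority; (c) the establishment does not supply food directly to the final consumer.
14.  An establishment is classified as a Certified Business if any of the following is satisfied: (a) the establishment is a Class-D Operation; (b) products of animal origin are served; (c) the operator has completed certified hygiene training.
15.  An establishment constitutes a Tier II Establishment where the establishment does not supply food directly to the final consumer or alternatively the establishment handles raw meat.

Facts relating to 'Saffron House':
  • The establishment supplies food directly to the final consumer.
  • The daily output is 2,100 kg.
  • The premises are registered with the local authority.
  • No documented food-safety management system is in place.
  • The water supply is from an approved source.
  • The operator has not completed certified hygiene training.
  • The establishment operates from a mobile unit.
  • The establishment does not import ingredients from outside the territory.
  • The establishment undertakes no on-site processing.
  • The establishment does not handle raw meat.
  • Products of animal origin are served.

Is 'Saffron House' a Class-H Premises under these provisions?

Yes

Under paragraph 2: the operator has completed certified hygiene training? no; and the establishment supplies food directly to the final consumer? yes. So the establishment is not a Relevant Premises.
Under paragraph 1: the establishment imports ingredients from outside the territory? no; or the establishment supplies food directly to the final consumer? yes. So the establishment is a Restricted Undertaking.
Under paragraph 4: Relevant Premises (paragraph 2)? no; or daily output: 2,100 kg ≥ 1,800 kg? yes; or Restricted Undertaking (paragraph 1)? yes. So the establishment is a Class-J Kitchen.
Under paragraph 9: the water supply is from an approved source? yes; or Class-J Kitchen (paragraph 4)? yes. So the establishment is a Tier V Operation.
Under paragraph 15: the establishment does not supply food directly to the final consumer? no; or the establishment handles raw meat? no. So the establishment is not a Tier II Establishment.
Under paragraph 13: the operator has completed certified hygiene training? no; and the premises are not registered with the local authority? no; and the establishment does not supply food directly to the final consumer? no. So the establishment is not a Class-D Operation.
Under paragraph 14: Class-D Operation (paragraph 13)? no; or products of animal origin are served? yes; or the operator has completed certified hygiene training? no. So the establishment is a Certified Business.
Under paragraph 11: the establishment operates from a mobile unit? yes; and the establishment supplies food directly to the final consumer? yes. So the establishment is a Certified Establishment.
Under paragraph 6: Tier II Establishment (paragraph 15)? no; or Certified Business (paragraph 14)? yes; or Certified Establishment (paragraph 11)? yes. So the establishment is a Primary Establishment.
Under paragraph 10: the establishment does not operate from a mobile unit? no; and not a Tier V Operation (paragraph 9)? no; and Primary Establishment (paragraph 6)? yes. So the establishment is not an Exempt Outlet.
Under paragraph 3: the establishment does not import ingredients from outside the territory? yes; or Exempt Outlet (paragraph 10)? no; or the establishment undertakes on-site processing? no. So the establishment is an Accredited Establishment.
Under paragraph 8: the premises are registered with the local authority? yes; and Accredited Establishment (paragraph 3)? yes. So the establishment is a Class-H Premises.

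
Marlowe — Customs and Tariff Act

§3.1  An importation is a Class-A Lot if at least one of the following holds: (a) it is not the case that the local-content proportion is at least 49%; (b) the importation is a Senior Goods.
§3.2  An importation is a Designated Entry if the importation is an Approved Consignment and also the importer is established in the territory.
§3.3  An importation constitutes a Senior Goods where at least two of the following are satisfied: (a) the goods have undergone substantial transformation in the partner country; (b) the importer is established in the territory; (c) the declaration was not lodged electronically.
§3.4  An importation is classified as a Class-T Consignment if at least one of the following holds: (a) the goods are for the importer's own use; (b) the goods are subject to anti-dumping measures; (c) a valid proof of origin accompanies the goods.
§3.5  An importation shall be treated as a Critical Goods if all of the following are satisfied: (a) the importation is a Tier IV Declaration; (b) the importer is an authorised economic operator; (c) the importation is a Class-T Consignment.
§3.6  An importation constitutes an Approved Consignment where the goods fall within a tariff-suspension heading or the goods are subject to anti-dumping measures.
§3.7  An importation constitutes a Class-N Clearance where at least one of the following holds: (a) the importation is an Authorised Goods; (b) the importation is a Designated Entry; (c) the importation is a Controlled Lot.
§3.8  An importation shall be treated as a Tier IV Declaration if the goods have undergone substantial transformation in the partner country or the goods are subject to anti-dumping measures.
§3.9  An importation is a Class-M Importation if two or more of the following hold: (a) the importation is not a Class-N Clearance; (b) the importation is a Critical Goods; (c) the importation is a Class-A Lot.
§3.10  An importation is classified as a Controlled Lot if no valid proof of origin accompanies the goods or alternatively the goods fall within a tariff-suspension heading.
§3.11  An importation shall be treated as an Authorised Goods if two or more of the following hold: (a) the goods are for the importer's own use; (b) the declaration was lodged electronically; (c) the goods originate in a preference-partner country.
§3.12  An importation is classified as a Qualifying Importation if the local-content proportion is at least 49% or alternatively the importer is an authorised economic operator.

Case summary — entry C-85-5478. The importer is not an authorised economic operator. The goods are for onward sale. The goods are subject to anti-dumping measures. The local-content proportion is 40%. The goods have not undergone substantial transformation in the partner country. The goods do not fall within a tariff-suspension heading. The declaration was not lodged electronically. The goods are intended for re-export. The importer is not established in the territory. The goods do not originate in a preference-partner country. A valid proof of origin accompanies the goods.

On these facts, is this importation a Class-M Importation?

Yes

§3.11 — Authorised Goods: the goods are for the importer's own use? no; the declaration was lodged electronically? no; the goods originate in a preference-partner country? no — 0 of 3 hold (need ≥2) → not satisfied.
§3.6 — Approved Consignment: [the goods fall within a tariff-suspension heading? no] OR [the goods are subject to anti-dumping measures? yes] → satisfied.
§3.2 — Designated Entry: [Approved Consignment (§3.6)? yes] AND [the importer is established in the territory? no] → not satisfied.
§3.10 — Controlled Lot: [no valid proof of origin accompanies the goods? no] OR [the goods fall within a tariff-suspension heading? no] → not satisfied.
§3.7 — Class-N Clearance: [Authorised Goods (§3.11)? no] OR [Designated Entry (§3.2)? no] OR [Controlled Lot (§3.10)? no] → not satisfied.
§3.8 — Tier IV Declaration: [the goods have undergone substantial transformation in the partner country? no] OR [the goods are subject to anti-dumping measures? yes] → satisfied.
§3.4 — Class-T Consignment: [the goods are for the importer's own use? no] OR [the goods are subject to anti-dumping measures? yes] OR [a valid proof of origin accompanies the goods? yes] → satisfied.
§3.5 — Critical Goods: [Tier IV Declaration (§3.8)? yes] AND [the importer is an authorised economic operator? no] AND [Class-T Consignment (§3.4)? yes] → not satisfied.
§3.3 — Senior Goods: the goods have undergone substantial transformation in the partner country? no; the importer is established in the territory? no; the declaration was not lodged electronically? yes — 1 of 3 hold (need ≥2) → not satisfied.
§3.1 — Class-A Lot: [local-content proportion: 40% ≥ 49%? no, so negated condition yes] OR [Senior Goods (§3.3)? no] → satisfied.
§3.9 — Class-M Importation: not a Class-N Clearance (§3.7)? yes; Critical Goods (§3.5)? no; Class-A Lot (§3.1)? yes — 2 of 3 hold (need ≥2) → satisfied.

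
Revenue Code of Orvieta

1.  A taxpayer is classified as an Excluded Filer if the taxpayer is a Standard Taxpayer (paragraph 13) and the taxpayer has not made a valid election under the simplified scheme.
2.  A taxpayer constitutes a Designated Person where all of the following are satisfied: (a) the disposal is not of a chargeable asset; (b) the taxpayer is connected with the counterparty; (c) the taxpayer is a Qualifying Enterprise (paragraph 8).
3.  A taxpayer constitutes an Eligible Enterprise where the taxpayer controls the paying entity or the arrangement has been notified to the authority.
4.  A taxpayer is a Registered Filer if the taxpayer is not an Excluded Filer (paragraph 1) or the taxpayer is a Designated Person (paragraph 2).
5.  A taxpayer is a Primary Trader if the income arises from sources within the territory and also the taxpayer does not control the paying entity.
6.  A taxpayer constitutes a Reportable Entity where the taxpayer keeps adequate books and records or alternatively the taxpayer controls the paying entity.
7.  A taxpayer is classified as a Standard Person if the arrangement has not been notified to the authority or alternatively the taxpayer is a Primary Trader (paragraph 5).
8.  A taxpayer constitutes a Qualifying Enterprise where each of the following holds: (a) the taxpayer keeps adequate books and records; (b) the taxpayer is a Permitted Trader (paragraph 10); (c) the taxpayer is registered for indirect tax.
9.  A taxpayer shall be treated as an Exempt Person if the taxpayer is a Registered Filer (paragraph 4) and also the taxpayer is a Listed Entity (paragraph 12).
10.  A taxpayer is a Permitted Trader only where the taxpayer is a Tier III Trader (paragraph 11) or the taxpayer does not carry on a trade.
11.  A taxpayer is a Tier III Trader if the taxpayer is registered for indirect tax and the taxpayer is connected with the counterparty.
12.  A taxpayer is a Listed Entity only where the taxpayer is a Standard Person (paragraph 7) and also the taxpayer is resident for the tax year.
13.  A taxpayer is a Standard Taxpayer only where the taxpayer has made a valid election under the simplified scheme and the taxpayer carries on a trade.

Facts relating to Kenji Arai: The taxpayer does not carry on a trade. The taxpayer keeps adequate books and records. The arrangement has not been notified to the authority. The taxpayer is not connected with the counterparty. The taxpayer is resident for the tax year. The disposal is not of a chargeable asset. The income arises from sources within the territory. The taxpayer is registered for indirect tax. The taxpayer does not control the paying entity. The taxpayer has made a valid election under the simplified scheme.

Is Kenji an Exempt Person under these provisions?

Under paragraph 13: the taxpayer has made a valid election under the simplified scheme? yes; and the taxpayer carries on a trade? no. So the taxpayer is not a Standard Taxpayer.
Under paragraph 1: Standard Taxpayer (paragraph 13)? no; and the taxpayer has not made a valid election under the simplified scheme? no. So the taxpayer is not an Excluded Filer.
Under paragraph 11: the taxpayer is registered for indirect tax? yes; and the taxpayer is connected with the counterparty? no. So the taxpayer is not a Tier III Trader.
Under paragraph 10: Tier III Trader (paragraph 11)? no; or the taxpayer does not carry on a trade? yes. So the taxpayer is a Permitted Trader.
Under paragraph 8: the taxpayer keeps adequate books and records? yes; and Permitted Trader (paragraph 10)? yes; and the taxpayer is registered for indirect tax? yes. So the taxpayer is a Qualifying Enterprise.
Under paragraph 2: the disposal is not of a chargeable asset? yes; and the taxpayer is connected with the counterparty? no; and Qualifying Enterprise (paragraph 8)? yes. So the taxpayer is not a Designated Person.
Under paragraph 4: not an Excluded Filer (paragraph 1)? yes; or Designated Person (paragraph 2)? no. So the taxpayer is a Registered Filer.
Under paragraph 5: the income arises from sources within the territory? yes; and the taxpayer does not control the paying entity? yes. So the taxpayer is a Primary Trader.
Under paragraph 7: the arrangement has not been notified to the authority? yes; or Primary Trader (paragraph 5)? yes. So the taxpayer is a Standard Person.
Under paragraph 12: Standard Person (paragraph 7)? yes; and the taxpayer is resident for the tax year? yes. So the taxpayer is a Listed Entity.
Under paragraph 9: Registered Filer (paragraph 4)? yes; and Listed Entity (paragraph 12)? yes. So the taxpayer is an Exempt Person.

Yes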